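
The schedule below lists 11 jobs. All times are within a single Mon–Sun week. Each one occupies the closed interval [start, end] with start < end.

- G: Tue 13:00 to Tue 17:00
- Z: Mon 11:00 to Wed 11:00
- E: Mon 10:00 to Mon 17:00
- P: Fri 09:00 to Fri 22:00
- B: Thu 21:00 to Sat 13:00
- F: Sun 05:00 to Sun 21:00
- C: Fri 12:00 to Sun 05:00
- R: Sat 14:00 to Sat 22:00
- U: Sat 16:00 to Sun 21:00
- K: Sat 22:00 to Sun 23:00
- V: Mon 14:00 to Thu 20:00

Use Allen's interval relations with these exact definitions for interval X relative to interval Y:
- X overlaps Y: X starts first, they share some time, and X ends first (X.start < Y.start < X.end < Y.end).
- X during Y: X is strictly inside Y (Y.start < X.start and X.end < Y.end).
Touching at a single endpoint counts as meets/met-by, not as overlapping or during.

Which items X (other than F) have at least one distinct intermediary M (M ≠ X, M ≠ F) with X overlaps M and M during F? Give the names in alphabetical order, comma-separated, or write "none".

Target F = [Sun 05:00, Sun 21:00].
Intermediaries M with M during F: none.
Union: none.

none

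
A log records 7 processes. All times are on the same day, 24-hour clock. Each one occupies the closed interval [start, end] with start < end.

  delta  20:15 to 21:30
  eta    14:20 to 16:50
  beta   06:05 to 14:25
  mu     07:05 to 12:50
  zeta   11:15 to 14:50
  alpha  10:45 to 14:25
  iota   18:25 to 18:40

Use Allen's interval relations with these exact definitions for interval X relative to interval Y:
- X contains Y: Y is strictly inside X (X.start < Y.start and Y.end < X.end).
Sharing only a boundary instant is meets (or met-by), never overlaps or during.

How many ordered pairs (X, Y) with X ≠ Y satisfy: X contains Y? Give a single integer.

Checking all 42 ordered pairs for relation 'contains'; matching pairs in alphabetical order:
(beta, mu): beta contains mu ✓
Count: 1.

1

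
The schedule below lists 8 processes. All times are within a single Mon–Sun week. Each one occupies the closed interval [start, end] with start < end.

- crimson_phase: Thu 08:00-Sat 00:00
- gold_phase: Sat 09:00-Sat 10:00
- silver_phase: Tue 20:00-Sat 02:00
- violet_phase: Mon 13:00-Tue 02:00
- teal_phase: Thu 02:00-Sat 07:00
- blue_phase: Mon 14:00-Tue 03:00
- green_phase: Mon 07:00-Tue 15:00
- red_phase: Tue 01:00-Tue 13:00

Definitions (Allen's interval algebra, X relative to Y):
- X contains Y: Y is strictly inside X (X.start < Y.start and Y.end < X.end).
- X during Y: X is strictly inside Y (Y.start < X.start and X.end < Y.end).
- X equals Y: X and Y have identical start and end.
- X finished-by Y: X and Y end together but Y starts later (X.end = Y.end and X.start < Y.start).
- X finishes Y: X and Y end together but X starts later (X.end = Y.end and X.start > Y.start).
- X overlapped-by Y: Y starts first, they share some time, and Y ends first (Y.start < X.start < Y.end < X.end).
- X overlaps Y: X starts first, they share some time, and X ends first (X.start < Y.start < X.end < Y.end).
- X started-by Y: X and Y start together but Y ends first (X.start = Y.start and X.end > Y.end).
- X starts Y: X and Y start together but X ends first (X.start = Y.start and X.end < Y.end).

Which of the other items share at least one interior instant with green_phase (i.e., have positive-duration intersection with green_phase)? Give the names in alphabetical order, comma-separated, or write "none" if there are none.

blue_phase, red_phase, violet_phase

Target green_phase = [Mon 07:00, Tue 15:00].
blue_phase [Mon 14:00, Tue 03:00] → during → yes.
crimson_phase [Thu 08:00, Sat 00:00] → after → no.
gold_phase [Sat 09:00, Sat 10:00] → after → no.
red_phase [Tue 01:00, Tue 13:00] → during → yes.
silver_phase [Tue 20:00, Sat 02:00] → after → no.
teal_phase [Thu 02:00, Sat 07:00] → after → no.
violet_phase [Mon 13:00, Tue 02:00] → during → yes.
Result: blue_phase, red_phase, violet_phase.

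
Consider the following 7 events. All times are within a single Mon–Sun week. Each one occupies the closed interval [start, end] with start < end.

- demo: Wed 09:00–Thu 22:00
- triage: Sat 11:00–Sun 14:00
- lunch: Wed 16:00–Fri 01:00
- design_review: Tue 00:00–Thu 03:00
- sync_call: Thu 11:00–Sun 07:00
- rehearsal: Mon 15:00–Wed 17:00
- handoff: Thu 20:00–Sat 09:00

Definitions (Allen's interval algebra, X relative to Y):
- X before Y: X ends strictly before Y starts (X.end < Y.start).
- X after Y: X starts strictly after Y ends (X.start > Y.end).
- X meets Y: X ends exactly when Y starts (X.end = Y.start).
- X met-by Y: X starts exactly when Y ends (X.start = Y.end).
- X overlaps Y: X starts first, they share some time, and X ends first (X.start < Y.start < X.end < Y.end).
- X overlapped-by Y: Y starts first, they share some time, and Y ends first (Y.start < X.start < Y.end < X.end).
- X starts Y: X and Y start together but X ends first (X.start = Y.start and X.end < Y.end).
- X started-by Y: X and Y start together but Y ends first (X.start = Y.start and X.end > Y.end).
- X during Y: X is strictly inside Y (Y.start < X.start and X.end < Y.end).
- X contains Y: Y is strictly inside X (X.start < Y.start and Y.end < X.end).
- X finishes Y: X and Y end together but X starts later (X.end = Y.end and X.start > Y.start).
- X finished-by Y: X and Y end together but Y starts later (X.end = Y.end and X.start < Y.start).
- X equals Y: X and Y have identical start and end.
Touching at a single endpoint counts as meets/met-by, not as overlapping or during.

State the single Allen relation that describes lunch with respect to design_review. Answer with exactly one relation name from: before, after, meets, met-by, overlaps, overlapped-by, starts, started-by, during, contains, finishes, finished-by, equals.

overlapped-by

lunch = [Wed 16:00, Fri 01:00]; design_review = [Tue 00:00, Thu 03:00].
Compare endpoints: lunch.start > design_review.start, lunch.start < design_review.end, lunch.end > design_review.start, lunch.end > design_review.end.
That pattern is 'overlapped-by'.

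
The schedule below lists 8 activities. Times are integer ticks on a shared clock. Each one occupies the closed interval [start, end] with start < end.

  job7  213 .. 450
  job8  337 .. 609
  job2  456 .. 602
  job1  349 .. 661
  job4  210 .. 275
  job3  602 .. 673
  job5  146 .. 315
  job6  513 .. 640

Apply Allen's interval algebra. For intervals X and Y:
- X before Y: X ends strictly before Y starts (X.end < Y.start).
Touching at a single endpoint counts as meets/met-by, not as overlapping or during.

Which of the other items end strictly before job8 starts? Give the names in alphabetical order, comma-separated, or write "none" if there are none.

job4, job5

Target job8 = [337, 609].
job1 [349, 661] → overlapped-by → no.
job2 [456, 602] → during → no.
job3 [602, 673] → overlapped-by → no.
job4 [210, 275] → before → yes.
job5 [146, 315] → before → yes.
job6 [513, 640] → overlapped-by → no.
job7 [213, 450] → overlaps → no.
Result: job4, job5.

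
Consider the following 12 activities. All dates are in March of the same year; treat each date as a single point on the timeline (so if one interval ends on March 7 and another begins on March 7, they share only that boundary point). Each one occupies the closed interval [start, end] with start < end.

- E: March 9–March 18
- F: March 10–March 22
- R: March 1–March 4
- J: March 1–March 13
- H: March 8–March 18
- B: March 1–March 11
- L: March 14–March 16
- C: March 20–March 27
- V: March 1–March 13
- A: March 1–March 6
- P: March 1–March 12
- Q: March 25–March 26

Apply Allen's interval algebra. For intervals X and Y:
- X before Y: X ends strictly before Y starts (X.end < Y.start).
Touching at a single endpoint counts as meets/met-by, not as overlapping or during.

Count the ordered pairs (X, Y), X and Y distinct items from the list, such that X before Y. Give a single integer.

31

Checking all 132 ordered pairs for relation 'before'; matching pairs in alphabetical order:
(A, C): A before C ✓
(A, E): A before E ✓
(A, F): A before F ✓
(A, H): A before H ✓
(A, L): A before L ✓
(A, Q): A before Q ✓
(B, C): B before C ✓
(B, L): B before L ✓
(B, Q): B before Q ✓
(E, C): E before C ✓
(E, Q): E before Q ✓
(F, Q): F before Q ✓
(H, C): H before C ✓
(H, Q): H before Q ✓
(J, C): J before C ✓
(J, L): J before L ✓
(J, Q): J before Q ✓
(L, C): L before C ✓
(L, Q): L before Q ✓
(P, C): P before C ✓
(P, L): P before L ✓
(P, Q): P before Q ✓
(R, C): R before C ✓
(R, E): R before E ✓
... plus 7 further pairs not listed.
Count: 31.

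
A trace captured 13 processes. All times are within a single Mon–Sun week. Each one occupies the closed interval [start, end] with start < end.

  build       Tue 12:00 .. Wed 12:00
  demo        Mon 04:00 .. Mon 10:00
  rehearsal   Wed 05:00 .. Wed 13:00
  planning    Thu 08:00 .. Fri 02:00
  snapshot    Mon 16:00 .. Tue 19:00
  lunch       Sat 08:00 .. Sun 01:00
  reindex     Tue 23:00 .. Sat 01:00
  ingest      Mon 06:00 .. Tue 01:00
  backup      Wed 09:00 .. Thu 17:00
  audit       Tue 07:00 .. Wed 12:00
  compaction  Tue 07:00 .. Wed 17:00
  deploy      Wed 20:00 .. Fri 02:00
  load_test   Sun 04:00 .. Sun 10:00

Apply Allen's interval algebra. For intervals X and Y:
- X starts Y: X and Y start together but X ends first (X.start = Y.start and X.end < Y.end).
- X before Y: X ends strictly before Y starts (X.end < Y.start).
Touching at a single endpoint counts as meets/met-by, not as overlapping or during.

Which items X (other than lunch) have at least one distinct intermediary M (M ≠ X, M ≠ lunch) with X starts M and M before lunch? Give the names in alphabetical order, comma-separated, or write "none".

Target lunch = [Sat 08:00, Sun 01:00].
Intermediaries M with M before lunch: audit, backup, build, compaction, demo, deploy, ingest, planning, rehearsal, reindex, snapshot.
Via audit — items with X starts audit: none.
Via backup — items with X starts backup: none.
Via build — items with X starts build: none.
Via compaction — items with X starts compaction: audit.
Via demo — items with X starts demo: none.
Via deploy — items with X starts deploy: none.
Via ingest — items with X starts ingest: none.
Via planning — items with X starts planning: none.
Via rehearsal — items with X starts rehearsal: none.
Via reindex — items with X starts reindex: none.
Via snapshot — items with X starts snapshot: none.
Union: audit.

audit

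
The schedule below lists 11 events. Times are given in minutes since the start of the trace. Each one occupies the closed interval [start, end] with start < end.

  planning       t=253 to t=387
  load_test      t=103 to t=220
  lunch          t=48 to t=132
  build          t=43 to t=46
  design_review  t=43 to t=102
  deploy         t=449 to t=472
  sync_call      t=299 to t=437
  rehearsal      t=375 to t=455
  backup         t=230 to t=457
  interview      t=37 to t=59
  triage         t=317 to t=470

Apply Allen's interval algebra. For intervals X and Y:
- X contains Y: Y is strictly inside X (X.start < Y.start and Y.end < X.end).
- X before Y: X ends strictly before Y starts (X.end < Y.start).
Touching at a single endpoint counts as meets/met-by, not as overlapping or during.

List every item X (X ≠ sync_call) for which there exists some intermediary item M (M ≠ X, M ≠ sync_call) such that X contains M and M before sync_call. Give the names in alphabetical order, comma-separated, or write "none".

interview

Target sync_call = [t=299, t=437].
Intermediaries M with M before sync_call: build, design_review, interview, load_test, lunch.
Via build — items with X contains build: interview.
Via design_review — items with X contains design_review: none.
Via interview — items with X contains interview: none.
Via load_test — items with X contains load_test: none.
Via lunch — items with X contains lunch: none.
Union: interview.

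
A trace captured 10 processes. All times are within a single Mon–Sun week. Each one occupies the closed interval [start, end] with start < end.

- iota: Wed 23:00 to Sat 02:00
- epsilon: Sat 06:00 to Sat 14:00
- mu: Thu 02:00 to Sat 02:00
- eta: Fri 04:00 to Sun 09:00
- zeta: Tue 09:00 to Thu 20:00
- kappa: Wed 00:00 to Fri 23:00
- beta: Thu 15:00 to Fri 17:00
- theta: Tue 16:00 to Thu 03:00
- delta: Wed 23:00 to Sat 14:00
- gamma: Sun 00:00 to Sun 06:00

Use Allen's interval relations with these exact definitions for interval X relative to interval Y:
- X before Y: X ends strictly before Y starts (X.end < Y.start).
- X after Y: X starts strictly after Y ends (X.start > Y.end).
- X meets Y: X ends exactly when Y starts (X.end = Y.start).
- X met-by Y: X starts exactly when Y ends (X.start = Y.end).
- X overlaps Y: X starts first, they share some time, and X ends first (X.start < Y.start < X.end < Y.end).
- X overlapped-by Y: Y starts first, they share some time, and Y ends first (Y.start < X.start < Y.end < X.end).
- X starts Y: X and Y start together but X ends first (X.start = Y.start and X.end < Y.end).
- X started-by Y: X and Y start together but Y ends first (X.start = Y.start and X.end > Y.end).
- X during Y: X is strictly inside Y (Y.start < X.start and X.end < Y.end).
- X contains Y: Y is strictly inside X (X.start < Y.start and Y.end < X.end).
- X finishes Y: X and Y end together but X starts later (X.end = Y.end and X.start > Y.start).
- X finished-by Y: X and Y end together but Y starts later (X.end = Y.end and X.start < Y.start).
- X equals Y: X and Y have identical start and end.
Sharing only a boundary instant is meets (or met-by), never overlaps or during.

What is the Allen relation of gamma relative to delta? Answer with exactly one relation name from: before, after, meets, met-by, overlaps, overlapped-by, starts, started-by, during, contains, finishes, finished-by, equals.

after

gamma = [Sun 00:00, Sun 06:00]; delta = [Wed 23:00, Sat 14:00].
Compare endpoints: gamma.start > delta.start, gamma.start > delta.end, gamma.end > delta.start, gamma.end > delta.end.
That pattern is 'after'.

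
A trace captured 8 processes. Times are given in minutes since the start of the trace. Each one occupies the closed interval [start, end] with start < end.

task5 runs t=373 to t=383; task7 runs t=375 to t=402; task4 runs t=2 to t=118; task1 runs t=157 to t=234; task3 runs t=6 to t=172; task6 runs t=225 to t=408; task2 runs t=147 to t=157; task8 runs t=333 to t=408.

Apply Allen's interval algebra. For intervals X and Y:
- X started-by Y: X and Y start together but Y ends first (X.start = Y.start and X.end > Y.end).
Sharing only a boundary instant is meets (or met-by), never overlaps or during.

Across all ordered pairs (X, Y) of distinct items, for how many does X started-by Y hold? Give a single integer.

0

Checking all 56 ordered pairs for relation 'started-by'; matching pairs in alphabetical order:
No pair satisfies it.
Count: 0.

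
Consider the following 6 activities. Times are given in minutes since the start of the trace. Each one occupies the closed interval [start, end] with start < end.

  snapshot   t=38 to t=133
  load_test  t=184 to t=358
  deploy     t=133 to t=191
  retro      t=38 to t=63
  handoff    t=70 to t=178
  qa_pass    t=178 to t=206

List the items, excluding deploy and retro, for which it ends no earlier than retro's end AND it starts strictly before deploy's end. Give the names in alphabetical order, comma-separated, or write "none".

handoff, load_test, qa_pass, snapshot

Conditions: its end is no earlier than retro's end (X.end >= t=63) AND its start is strictly before deploy's end (X.start < t=191).
handoff: end t=178 >= t=63? ✓; start t=70 < t=191? ✓ → yes.
load_test: end t=358 >= t=63? ✓; start t=184 < t=191? ✓ → yes.
qa_pass: end t=206 >= t=63? ✓; start t=178 < t=191? ✓ → yes.
snapshot: end t=133 >= t=63? ✓; start t=38 < t=191? ✓ → yes.
Result: handoff, load_test, qa_pass, snapshot.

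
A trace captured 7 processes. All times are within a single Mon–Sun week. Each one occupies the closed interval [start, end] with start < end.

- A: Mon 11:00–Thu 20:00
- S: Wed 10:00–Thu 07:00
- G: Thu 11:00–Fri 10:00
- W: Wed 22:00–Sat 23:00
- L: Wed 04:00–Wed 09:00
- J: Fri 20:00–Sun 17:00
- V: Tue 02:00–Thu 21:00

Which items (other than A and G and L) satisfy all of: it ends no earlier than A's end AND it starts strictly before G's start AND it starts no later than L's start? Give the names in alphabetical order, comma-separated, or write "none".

V

Conditions: its end is no earlier than A's end (X.end >= Thu 20:00) AND its start is strictly before G's start (X.start < Thu 11:00) AND its start is no later than L's start (X.start <= Wed 04:00).
J: end Sun 17:00 >= Thu 20:00? ✓; start Fri 20:00 < Thu 11:00? ✗; start Fri 20:00 <= Wed 04:00? ✗ → no.
S: end Thu 07:00 >= Thu 20:00? ✗; start Wed 10:00 < Thu 11:00? ✓; start Wed 10:00 <= Wed 04:00? ✗ → no.
V: end Thu 21:00 >= Thu 20:00? ✓; start Tue 02:00 < Thu 11:00? ✓; start Tue 02:00 <= Wed 04:00? ✓ → yes.
W: end Sat 23:00 >= Thu 20:00? ✓; start Wed 22:00 < Thu 11:00? ✓; start Wed 22:00 <= Wed 04:00? ✗ → no.
Result: V.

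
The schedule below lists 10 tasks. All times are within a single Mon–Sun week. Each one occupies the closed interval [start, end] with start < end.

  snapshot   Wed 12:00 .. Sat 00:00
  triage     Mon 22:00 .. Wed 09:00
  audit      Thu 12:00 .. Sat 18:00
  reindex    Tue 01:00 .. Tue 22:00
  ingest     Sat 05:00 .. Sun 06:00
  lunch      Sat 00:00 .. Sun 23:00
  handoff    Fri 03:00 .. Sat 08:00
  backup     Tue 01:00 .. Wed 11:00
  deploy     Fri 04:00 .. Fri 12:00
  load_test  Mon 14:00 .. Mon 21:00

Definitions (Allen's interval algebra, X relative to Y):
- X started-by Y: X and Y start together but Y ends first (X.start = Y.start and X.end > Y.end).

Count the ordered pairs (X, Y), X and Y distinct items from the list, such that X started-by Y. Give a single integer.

Checking all 90 ordered pairs for relation 'started-by'; matching pairs in alphabetical order:
(backup, reindex): backup started-by reindex ✓
Count: 1.

1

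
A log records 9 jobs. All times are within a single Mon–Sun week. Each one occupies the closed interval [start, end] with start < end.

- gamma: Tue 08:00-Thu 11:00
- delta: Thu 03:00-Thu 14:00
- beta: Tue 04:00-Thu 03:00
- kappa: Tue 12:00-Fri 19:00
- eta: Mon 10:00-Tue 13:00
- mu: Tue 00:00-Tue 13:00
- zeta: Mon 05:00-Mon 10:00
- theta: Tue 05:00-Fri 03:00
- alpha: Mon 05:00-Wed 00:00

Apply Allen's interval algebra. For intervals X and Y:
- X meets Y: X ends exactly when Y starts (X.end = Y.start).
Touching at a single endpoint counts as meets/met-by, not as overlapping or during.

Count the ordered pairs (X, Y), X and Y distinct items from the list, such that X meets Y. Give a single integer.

2

Checking all 72 ordered pairs for relation 'meets'; matching pairs in alphabetical order:
(beta, delta): beta meets delta ✓
(zeta, eta): zeta meets eta ✓
Count: 2.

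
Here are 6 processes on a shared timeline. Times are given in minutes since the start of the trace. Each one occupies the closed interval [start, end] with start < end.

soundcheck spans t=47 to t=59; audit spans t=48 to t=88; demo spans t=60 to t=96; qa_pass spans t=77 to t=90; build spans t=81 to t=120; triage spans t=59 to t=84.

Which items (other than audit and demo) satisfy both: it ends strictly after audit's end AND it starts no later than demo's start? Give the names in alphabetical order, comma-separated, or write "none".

Conditions: its end is strictly after audit's end (X.end > t=88) AND its start is no later than demo's start (X.start <= t=60).
build: end t=120 > t=88? ✓; start t=81 <= t=60? ✗ → no.
qa_pass: end t=90 > t=88? ✓; start t=77 <= t=60? ✗ → no.
soundcheck: end t=59 > t=88? ✗; start t=47 <= t=60? ✓ → no.
triage: end t=84 > t=88? ✗; start t=59 <= t=60? ✓ → no.
Result: none.

none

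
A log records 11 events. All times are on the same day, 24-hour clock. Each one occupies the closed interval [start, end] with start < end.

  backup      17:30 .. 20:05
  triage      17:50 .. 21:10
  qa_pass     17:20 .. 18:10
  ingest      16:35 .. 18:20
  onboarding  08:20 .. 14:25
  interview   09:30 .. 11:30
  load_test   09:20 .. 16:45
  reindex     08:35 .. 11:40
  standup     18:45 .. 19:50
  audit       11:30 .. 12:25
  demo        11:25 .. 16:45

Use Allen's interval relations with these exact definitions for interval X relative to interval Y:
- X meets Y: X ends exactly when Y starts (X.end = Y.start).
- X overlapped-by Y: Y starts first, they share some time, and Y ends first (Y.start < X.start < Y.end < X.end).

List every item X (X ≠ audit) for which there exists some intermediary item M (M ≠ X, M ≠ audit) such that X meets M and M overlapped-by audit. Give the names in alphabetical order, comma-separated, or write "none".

none

Target audit = [11:30, 12:25].
Intermediaries M with M overlapped-by audit: none.
Union: none.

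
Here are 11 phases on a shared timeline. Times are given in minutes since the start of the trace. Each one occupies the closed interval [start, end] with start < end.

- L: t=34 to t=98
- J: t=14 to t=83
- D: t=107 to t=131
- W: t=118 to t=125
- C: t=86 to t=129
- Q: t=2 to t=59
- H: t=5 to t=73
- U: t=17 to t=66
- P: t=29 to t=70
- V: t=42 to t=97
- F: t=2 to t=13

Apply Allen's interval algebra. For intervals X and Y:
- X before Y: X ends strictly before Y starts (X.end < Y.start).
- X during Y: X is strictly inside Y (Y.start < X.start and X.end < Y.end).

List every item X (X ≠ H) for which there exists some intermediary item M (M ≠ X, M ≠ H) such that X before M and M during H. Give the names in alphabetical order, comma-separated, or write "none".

F

Target H = [t=5, t=73].
Intermediaries M with M during H: P, U.
Via P — items with X before P: F.
Via U — items with X before U: F.
Union: F.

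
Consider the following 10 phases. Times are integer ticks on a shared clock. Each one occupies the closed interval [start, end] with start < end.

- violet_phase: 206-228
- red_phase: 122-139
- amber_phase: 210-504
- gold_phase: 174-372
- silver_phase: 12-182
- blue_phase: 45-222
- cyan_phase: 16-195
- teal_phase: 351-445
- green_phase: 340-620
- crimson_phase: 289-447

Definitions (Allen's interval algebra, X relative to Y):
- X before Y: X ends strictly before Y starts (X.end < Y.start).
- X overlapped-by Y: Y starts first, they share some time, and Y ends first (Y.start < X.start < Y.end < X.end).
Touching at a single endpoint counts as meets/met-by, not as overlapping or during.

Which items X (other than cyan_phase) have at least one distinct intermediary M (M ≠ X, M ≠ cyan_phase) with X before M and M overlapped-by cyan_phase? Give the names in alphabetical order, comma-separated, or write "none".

red_phase

Target cyan_phase = [16, 195].
Intermediaries M with M overlapped-by cyan_phase: blue_phase, gold_phase.
Via blue_phase — items with X before blue_phase: none.
Via gold_phase — items with X before gold_phase: red_phase.
Union: red_phase.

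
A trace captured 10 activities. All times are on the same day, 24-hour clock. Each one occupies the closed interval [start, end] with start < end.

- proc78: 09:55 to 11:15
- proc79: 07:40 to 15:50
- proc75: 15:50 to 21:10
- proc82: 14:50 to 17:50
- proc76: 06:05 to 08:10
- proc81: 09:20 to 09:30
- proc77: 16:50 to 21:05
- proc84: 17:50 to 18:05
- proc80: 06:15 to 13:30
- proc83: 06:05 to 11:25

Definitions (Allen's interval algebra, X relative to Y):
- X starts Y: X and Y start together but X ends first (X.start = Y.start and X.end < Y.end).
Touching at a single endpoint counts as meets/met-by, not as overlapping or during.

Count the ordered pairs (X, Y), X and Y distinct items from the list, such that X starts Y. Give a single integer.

Checking all 90 ordered pairs for relation 'starts'; matching pairs in alphabetical order:
(proc76, proc83): proc76 starts proc83 ✓
Count: 1.

1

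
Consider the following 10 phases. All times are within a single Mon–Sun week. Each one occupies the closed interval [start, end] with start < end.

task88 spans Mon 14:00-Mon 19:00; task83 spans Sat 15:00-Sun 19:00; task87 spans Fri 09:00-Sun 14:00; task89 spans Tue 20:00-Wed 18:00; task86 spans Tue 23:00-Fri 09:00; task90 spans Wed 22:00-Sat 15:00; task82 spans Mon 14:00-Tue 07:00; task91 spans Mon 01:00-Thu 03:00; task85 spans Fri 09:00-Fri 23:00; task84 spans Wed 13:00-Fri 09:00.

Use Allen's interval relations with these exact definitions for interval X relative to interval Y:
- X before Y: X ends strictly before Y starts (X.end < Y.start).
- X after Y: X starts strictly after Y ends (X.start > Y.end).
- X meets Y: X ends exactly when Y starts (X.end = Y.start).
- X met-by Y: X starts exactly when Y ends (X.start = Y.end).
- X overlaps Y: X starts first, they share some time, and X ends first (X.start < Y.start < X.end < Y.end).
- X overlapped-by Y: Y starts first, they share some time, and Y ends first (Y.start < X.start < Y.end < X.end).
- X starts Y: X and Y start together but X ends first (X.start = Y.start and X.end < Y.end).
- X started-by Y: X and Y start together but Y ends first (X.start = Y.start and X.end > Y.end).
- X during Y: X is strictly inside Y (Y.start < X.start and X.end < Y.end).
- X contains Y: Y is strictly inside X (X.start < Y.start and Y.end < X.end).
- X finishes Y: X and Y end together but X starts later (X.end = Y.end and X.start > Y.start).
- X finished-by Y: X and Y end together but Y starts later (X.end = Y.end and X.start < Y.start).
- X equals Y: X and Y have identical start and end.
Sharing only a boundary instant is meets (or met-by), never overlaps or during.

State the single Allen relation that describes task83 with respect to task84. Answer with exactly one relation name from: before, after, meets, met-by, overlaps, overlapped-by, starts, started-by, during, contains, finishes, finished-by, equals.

task83 = [Sat 15:00, Sun 19:00]; task84 = [Wed 13:00, Fri 09:00].
Compare endpoints: task83.start > task84.start, task83.start > task84.end, task83.end > task84.start, task83.end > task84.end.
That pattern is 'after'.

after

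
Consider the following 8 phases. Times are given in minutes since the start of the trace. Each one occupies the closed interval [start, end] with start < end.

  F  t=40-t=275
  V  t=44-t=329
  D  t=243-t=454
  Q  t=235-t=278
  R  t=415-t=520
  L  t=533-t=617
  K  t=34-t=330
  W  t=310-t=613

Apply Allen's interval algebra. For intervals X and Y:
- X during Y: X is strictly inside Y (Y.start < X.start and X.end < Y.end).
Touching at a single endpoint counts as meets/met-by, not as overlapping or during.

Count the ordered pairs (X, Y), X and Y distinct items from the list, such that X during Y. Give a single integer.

5

Checking all 56 ordered pairs for relation 'during'; matching pairs in alphabetical order:
(F, K): F during K ✓
(Q, K): Q during K ✓
(Q, V): Q during V ✓
(R, W): R during W ✓
(V, K): V during K ✓
Count: 5.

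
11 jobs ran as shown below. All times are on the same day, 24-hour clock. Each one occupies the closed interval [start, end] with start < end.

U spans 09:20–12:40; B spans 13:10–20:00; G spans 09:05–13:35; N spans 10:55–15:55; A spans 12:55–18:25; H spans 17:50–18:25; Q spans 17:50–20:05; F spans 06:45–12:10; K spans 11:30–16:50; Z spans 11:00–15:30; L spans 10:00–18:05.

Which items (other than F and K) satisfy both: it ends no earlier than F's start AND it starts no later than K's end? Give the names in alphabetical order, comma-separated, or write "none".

Conditions: its end is no earlier than F's start (X.end >= 06:45) AND its start is no later than K's end (X.start <= 16:50).
A: end 18:25 >= 06:45? ✓; start 12:55 <= 16:50? ✓ → yes.
B: end 20:00 >= 06:45? ✓; start 13:10 <= 16:50? ✓ → yes.
G: end 13:35 >= 06:45? ✓; start 09:05 <= 16:50? ✓ → yes.
H: end 18:25 >= 06:45? ✓; start 17:50 <= 16:50? ✗ → no.
L: end 18:05 >= 06:45? ✓; start 10:00 <= 16:50? ✓ → yes.
N: end 15:55 >= 06:45? ✓; start 10:55 <= 16:50? ✓ → yes.
Q: end 20:05 >= 06:45? ✓; start 17:50 <= 16:50? ✗ → no.
U: end 12:40 >= 06:45? ✓; start 09:20 <= 16:50? ✓ → yes.
Z: end 15:30 >= 06:45? ✓; start 11:00 <= 16:50? ✓ → yes.
Result: A, B, G, L, N, U, Z.

A, B, G, L, N, U, Z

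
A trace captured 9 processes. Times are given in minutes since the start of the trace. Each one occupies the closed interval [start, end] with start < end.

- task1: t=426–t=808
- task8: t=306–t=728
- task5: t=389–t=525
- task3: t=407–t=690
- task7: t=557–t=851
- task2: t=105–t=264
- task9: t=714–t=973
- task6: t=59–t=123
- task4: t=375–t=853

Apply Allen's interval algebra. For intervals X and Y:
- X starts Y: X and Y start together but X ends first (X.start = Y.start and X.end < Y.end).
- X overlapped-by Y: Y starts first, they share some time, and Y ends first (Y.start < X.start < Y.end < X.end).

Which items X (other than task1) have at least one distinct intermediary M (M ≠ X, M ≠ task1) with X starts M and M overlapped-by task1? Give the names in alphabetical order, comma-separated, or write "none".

none

Target task1 = [t=426, t=808].
Intermediaries M with M overlapped-by task1: task7, task9.
Via task7 — items with X starts task7: none.
Via task9 — items with X starts task9: none.
Union: none.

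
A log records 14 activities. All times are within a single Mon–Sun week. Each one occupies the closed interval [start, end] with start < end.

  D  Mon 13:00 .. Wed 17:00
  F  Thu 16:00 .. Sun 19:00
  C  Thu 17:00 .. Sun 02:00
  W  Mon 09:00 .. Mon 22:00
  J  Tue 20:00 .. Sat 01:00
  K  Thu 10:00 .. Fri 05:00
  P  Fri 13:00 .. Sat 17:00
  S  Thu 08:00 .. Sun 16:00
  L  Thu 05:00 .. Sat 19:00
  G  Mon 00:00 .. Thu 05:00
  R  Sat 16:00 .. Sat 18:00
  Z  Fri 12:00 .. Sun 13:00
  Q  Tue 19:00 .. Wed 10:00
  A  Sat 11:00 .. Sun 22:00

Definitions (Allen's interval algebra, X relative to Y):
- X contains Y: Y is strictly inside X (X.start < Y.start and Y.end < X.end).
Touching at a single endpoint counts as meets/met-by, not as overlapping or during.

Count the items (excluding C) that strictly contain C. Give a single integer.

Target C = [Thu 17:00, Sun 02:00].
A [Sat 11:00, Sun 22:00] → overlapped-by → no.
D [Mon 13:00, Wed 17:00] → before → no.
F [Thu 16:00, Sun 19:00] → contains → counts.
G [Mon 00:00, Thu 05:00] → before → no.
J [Tue 20:00, Sat 01:00] → overlaps → no.
K [Thu 10:00, Fri 05:00] → overlaps → no.
L [Thu 05:00, Sat 19:00] → overlaps → no.
P [Fri 13:00, Sat 17:00] → during → no.
Q [Tue 19:00, Wed 10:00] → before → no.
R [Sat 16:00, Sat 18:00] → during → no.
S [Thu 08:00, Sun 16:00] → contains → counts.
W [Mon 09:00, Mon 22:00] → before → no.
Z [Fri 12:00, Sun 13:00] → overlapped-by → no.
Total: 2.

2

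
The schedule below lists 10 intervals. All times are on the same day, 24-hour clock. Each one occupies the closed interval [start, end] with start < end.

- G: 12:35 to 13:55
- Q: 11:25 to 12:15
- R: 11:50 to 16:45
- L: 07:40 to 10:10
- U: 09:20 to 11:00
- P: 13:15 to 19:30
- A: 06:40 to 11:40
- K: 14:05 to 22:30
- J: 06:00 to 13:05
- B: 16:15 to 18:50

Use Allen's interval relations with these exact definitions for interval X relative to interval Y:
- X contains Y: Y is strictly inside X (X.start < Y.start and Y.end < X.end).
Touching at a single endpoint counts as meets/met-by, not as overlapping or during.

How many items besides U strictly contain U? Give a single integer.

Target U = [09:20, 11:00].
A [06:40, 11:40] → contains → counts.
B [16:15, 18:50] → after → no.
G [12:35, 13:55] → after → no.
J [06:00, 13:05] → contains → counts.
K [14:05, 22:30] → after → no.
L [07:40, 10:10] → overlaps → no.
P [13:15, 19:30] → after → no.
Q [11:25, 12:15] → after → no.
R [11:50, 16:45] → after → no.
Total: 2.

2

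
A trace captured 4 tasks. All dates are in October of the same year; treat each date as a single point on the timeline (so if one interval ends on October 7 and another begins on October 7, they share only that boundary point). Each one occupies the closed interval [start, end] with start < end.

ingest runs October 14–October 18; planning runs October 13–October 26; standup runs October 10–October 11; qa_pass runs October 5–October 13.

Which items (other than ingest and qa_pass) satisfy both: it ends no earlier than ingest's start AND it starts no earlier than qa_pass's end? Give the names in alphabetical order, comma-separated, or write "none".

planning

Conditions: its end is no earlier than ingest's start (X.end >= October 14) AND its start is no earlier than qa_pass's end (X.start >= October 13).
planning: end October 26 >= October 14? ✓; start October 13 >= October 13? ✓ → yes.
standup: end October 11 >= October 14? ✗; start October 10 >= October 13? ✗ → no.
Result: planning.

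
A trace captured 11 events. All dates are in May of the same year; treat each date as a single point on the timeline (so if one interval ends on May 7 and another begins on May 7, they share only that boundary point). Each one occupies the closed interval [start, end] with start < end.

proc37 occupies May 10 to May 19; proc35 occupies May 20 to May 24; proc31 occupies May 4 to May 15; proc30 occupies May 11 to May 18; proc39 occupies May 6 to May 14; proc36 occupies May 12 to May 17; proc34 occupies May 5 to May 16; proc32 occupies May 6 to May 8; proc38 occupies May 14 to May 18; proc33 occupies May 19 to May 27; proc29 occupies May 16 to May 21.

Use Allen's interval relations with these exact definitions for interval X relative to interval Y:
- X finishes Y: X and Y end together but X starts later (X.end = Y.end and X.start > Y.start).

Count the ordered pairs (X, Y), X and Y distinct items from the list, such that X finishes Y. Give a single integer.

1

Checking all 110 ordered pairs for relation 'finishes'; matching pairs in alphabetical order:
(proc38, proc30): proc38 finishes proc30 ✓
Count: 1.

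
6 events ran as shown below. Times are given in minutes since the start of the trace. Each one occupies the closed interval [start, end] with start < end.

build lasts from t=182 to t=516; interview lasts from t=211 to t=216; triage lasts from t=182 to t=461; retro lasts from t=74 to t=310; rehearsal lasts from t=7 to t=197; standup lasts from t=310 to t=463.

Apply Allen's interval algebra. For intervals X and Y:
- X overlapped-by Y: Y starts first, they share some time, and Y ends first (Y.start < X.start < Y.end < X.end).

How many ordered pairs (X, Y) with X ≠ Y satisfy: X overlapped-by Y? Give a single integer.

Checking all 30 ordered pairs for relation 'overlapped-by'; matching pairs in alphabetical order:
(build, rehearsal): build overlapped-by rehearsal ✓
(build, retro): build overlapped-by retro ✓
(retro, rehearsal): retro overlapped-by rehearsal ✓
(standup, triage): standup overlapped-by triage ✓
(triage, rehearsal): triage overlapped-by rehearsal ✓
(triage, retro): triage overlapped-by retro ✓
Count: 6.

6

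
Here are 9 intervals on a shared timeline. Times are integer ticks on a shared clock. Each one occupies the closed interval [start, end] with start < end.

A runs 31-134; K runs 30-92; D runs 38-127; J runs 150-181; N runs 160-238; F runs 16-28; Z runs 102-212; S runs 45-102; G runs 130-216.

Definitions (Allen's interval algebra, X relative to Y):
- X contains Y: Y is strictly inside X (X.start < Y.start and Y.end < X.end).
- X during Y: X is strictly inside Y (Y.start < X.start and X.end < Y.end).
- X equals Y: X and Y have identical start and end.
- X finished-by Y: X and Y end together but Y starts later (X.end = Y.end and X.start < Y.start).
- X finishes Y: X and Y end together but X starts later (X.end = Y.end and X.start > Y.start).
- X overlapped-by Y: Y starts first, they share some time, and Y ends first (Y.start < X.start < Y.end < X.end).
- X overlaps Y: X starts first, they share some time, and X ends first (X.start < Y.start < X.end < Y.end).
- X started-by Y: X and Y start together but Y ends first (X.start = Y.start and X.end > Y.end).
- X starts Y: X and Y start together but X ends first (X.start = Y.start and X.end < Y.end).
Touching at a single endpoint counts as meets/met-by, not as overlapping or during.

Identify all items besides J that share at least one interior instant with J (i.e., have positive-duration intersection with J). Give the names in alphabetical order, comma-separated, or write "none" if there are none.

Target J = [150, 181].
A [31, 134] → before → no.
D [38, 127] → before → no.
F [16, 28] → before → no.
G [130, 216] → contains → yes.
K [30, 92] → before → no.
N [160, 238] → overlapped-by → yes.
S [45, 102] → before → no.
Z [102, 212] → contains → yes.
Result: G, N, Z.

G, N, Z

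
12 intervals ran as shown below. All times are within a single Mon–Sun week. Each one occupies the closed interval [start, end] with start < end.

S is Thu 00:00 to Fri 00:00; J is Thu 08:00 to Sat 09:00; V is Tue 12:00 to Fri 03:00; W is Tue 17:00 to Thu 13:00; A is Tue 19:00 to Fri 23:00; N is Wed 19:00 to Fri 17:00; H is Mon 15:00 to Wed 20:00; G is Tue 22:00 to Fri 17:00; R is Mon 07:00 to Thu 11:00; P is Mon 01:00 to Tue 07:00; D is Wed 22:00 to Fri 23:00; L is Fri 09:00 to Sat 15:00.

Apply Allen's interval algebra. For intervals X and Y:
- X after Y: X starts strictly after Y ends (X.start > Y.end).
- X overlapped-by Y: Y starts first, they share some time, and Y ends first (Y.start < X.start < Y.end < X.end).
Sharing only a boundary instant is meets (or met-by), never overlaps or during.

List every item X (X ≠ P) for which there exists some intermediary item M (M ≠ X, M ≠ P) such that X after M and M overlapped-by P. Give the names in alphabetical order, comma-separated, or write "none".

Target P = [Mon 01:00, Tue 07:00].
Intermediaries M with M overlapped-by P: H, R.
Via H — items with X after H: D, J, L, S.
Via R — items with X after R: L.
Union: D, J, L, S.

D, J, L, S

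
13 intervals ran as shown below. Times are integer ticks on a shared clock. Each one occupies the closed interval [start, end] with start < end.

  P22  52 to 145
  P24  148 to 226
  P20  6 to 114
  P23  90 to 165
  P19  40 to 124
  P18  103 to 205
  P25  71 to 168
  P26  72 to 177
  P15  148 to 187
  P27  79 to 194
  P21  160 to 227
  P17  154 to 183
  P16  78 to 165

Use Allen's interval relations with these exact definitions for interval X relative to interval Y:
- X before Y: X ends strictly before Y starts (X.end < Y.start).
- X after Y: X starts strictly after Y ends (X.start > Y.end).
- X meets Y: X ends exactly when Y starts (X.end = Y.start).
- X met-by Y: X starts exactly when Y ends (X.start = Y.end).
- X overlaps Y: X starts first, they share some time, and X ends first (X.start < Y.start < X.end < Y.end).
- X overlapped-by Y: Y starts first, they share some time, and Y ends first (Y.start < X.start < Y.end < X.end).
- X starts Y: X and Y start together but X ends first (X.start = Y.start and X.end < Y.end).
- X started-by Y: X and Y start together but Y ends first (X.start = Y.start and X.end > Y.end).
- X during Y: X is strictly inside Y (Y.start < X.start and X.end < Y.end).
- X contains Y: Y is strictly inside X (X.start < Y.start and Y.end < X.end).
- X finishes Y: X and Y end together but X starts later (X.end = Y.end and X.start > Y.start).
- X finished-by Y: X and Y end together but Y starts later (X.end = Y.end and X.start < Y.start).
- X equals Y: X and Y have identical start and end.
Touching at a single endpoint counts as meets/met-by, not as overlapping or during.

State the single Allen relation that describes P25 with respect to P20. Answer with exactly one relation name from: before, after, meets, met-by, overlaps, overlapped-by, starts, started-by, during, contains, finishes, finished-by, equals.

overlapped-by

P25 = [71, 168]; P20 = [6, 114].
Compare endpoints: P25.start > P20.start, P25.start < P20.end, P25.end > P20.start, P25.end > P20.end.
That pattern is 'overlapped-by'.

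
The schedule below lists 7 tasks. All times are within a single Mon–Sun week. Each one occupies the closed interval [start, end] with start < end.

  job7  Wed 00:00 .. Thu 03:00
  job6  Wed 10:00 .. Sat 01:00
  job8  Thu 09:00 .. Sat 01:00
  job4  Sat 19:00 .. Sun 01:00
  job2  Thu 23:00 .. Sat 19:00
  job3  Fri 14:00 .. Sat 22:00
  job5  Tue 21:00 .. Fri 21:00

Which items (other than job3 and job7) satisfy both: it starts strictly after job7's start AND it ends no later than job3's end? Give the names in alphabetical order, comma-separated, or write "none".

job2, job6, job8

Conditions: its start is strictly after job7's start (X.start > Wed 00:00) AND its end is no later than job3's end (X.end <= Sat 22:00).
job2: start Thu 23:00 > Wed 00:00? ✓; end Sat 19:00 <= Sat 22:00? ✓ → yes.
job4: start Sat 19:00 > Wed 00:00? ✓; end Sun 01:00 <= Sat 22:00? ✗ → no.
job5: start Tue 21:00 > Wed 00:00? ✗; end Fri 21:00 <= Sat 22:00? ✓ → no.
job6: start Wed 10:00 > Wed 00:00? ✓; end Sat 01:00 <= Sat 22:00? ✓ → yes.
job8: start Thu 09:00 > Wed 00:00? ✓; end Sat 01:00 <= Sat 22:00? ✓ → yes.
Result: job2, job6, job8.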